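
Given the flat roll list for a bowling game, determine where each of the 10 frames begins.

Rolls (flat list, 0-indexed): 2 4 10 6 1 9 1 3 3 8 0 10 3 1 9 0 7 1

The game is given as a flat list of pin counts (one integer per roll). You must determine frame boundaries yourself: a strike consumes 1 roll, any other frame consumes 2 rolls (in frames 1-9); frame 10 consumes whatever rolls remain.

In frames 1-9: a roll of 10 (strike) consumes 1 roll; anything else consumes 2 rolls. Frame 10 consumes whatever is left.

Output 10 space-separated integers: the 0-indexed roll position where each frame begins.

Answer: 0 2 3 5 7 9 11 12 14 16

Derivation:
Frame 1 starts at roll index 0: rolls=2,4 (sum=6), consumes 2 rolls
Frame 2 starts at roll index 2: roll=10 (strike), consumes 1 roll
Frame 3 starts at roll index 3: rolls=6,1 (sum=7), consumes 2 rolls
Frame 4 starts at roll index 5: rolls=9,1 (sum=10), consumes 2 rolls
Frame 5 starts at roll index 7: rolls=3,3 (sum=6), consumes 2 rolls
Frame 6 starts at roll index 9: rolls=8,0 (sum=8), consumes 2 rolls
Frame 7 starts at roll index 11: roll=10 (strike), consumes 1 roll
Frame 8 starts at roll index 12: rolls=3,1 (sum=4), consumes 2 rolls
Frame 9 starts at roll index 14: rolls=9,0 (sum=9), consumes 2 rolls
Frame 10 starts at roll index 16: 2 remaining rolls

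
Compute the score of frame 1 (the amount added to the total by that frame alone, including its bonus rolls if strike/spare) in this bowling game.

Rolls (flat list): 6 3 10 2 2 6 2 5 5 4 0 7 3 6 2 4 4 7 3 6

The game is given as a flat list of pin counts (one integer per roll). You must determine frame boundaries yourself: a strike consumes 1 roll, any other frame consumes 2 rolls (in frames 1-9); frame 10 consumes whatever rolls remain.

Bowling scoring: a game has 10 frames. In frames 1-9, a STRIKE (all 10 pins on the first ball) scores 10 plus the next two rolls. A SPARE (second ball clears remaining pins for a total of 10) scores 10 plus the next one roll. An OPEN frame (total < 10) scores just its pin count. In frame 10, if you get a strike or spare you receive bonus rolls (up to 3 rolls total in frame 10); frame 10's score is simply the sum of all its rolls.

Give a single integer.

Frame 1: OPEN (6+3=9). Cumulative: 9
Frame 2: STRIKE. 10 + next two rolls (2+2) = 14. Cumulative: 23
Frame 3: OPEN (2+2=4). Cumulative: 27

Answer: 9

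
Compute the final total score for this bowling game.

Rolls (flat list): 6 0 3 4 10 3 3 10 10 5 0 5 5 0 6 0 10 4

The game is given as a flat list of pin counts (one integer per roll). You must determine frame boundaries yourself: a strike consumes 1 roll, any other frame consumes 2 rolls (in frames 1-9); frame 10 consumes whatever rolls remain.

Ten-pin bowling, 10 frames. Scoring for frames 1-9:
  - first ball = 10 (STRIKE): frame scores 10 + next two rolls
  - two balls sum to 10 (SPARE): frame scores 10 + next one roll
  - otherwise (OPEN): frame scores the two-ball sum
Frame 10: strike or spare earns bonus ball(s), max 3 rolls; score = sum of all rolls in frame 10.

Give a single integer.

Answer: 110

Derivation:
Frame 1: OPEN (6+0=6). Cumulative: 6
Frame 2: OPEN (3+4=7). Cumulative: 13
Frame 3: STRIKE. 10 + next two rolls (3+3) = 16. Cumulative: 29
Frame 4: OPEN (3+3=6). Cumulative: 35
Frame 5: STRIKE. 10 + next two rolls (10+5) = 25. Cumulative: 60
Frame 6: STRIKE. 10 + next two rolls (5+0) = 15. Cumulative: 75
Frame 7: OPEN (5+0=5). Cumulative: 80
Frame 8: SPARE (5+5=10). 10 + next roll (0) = 10. Cumulative: 90
Frame 9: OPEN (0+6=6). Cumulative: 96
Frame 10: SPARE. Sum of all frame-10 rolls (0+10+4) = 14. Cumulative: 110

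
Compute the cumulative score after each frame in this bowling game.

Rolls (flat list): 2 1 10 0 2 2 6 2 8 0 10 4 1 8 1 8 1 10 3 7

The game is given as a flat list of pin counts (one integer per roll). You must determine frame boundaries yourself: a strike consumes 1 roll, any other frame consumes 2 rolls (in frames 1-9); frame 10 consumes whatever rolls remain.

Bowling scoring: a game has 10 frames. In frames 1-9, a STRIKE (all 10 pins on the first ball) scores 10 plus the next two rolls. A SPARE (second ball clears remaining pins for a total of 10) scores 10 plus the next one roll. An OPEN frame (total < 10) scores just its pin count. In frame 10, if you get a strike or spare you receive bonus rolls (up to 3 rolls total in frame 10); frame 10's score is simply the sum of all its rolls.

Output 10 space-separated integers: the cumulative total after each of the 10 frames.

Answer: 3 15 17 25 35 49 54 63 72 92

Derivation:
Frame 1: OPEN (2+1=3). Cumulative: 3
Frame 2: STRIKE. 10 + next two rolls (0+2) = 12. Cumulative: 15
Frame 3: OPEN (0+2=2). Cumulative: 17
Frame 4: OPEN (2+6=8). Cumulative: 25
Frame 5: SPARE (2+8=10). 10 + next roll (0) = 10. Cumulative: 35
Frame 6: SPARE (0+10=10). 10 + next roll (4) = 14. Cumulative: 49
Frame 7: OPEN (4+1=5). Cumulative: 54
Frame 8: OPEN (8+1=9). Cumulative: 63
Frame 9: OPEN (8+1=9). Cumulative: 72
Frame 10: STRIKE. Sum of all frame-10 rolls (10+3+7) = 20. Cumulative: 92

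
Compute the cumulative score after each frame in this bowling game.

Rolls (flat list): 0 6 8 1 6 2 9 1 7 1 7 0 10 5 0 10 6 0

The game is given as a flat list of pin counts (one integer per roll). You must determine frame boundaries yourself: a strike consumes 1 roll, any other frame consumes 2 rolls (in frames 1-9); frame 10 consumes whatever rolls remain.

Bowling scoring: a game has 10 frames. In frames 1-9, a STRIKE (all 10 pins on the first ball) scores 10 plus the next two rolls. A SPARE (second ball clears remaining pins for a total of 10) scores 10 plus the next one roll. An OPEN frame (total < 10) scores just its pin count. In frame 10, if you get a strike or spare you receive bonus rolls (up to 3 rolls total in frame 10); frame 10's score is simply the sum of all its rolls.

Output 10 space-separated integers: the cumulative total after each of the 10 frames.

Answer: 6 15 23 40 48 55 70 75 91 97

Derivation:
Frame 1: OPEN (0+6=6). Cumulative: 6
Frame 2: OPEN (8+1=9). Cumulative: 15
Frame 3: OPEN (6+2=8). Cumulative: 23
Frame 4: SPARE (9+1=10). 10 + next roll (7) = 17. Cumulative: 40
Frame 5: OPEN (7+1=8). Cumulative: 48
Frame 6: OPEN (7+0=7). Cumulative: 55
Frame 7: STRIKE. 10 + next two rolls (5+0) = 15. Cumulative: 70
Frame 8: OPEN (5+0=5). Cumulative: 75
Frame 9: STRIKE. 10 + next two rolls (6+0) = 16. Cumulative: 91
Frame 10: OPEN. Sum of all frame-10 rolls (6+0) = 6. Cumulative: 97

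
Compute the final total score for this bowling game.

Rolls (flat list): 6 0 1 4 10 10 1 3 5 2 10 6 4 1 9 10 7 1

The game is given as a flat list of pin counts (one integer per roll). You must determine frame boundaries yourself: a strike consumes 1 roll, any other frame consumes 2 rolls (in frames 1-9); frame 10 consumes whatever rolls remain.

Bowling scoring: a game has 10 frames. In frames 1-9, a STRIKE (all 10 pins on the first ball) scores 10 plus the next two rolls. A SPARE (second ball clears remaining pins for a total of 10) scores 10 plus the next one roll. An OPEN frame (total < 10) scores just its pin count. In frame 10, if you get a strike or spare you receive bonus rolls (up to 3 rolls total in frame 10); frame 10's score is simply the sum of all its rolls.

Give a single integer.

Frame 1: OPEN (6+0=6). Cumulative: 6
Frame 2: OPEN (1+4=5). Cumulative: 11
Frame 3: STRIKE. 10 + next two rolls (10+1) = 21. Cumulative: 32
Frame 4: STRIKE. 10 + next two rolls (1+3) = 14. Cumulative: 46
Frame 5: OPEN (1+3=4). Cumulative: 50
Frame 6: OPEN (5+2=7). Cumulative: 57
Frame 7: STRIKE. 10 + next two rolls (6+4) = 20. Cumulative: 77
Frame 8: SPARE (6+4=10). 10 + next roll (1) = 11. Cumulative: 88
Frame 9: SPARE (1+9=10). 10 + next roll (10) = 20. Cumulative: 108
Frame 10: STRIKE. Sum of all frame-10 rolls (10+7+1) = 18. Cumulative: 126

Answer: 126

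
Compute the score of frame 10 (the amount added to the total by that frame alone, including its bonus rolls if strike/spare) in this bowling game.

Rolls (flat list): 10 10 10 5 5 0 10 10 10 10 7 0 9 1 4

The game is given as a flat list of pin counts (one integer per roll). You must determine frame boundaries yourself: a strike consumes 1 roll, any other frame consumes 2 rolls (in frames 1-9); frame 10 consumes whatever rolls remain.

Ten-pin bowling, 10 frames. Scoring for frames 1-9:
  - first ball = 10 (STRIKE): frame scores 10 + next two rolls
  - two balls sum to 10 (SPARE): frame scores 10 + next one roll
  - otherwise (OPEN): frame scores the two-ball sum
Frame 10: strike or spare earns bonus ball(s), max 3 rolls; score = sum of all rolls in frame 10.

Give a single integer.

Frame 1: STRIKE. 10 + next two rolls (10+10) = 30. Cumulative: 30
Frame 2: STRIKE. 10 + next two rolls (10+5) = 25. Cumulative: 55
Frame 3: STRIKE. 10 + next two rolls (5+5) = 20. Cumulative: 75
Frame 4: SPARE (5+5=10). 10 + next roll (0) = 10. Cumulative: 85
Frame 5: SPARE (0+10=10). 10 + next roll (10) = 20. Cumulative: 105
Frame 6: STRIKE. 10 + next two rolls (10+10) = 30. Cumulative: 135
Frame 7: STRIKE. 10 + next two rolls (10+7) = 27. Cumulative: 162
Frame 8: STRIKE. 10 + next two rolls (7+0) = 17. Cumulative: 179
Frame 9: OPEN (7+0=7). Cumulative: 186
Frame 10: SPARE. Sum of all frame-10 rolls (9+1+4) = 14. Cumulative: 200

Answer: 14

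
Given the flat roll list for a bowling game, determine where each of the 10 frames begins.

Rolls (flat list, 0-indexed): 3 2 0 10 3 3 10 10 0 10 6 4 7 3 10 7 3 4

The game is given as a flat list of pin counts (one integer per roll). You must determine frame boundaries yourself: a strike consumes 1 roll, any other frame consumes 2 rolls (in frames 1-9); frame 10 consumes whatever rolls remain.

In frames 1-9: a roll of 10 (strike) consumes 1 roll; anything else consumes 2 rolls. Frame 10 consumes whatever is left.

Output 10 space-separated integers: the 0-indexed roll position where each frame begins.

Frame 1 starts at roll index 0: rolls=3,2 (sum=5), consumes 2 rolls
Frame 2 starts at roll index 2: rolls=0,10 (sum=10), consumes 2 rolls
Frame 3 starts at roll index 4: rolls=3,3 (sum=6), consumes 2 rolls
Frame 4 starts at roll index 6: roll=10 (strike), consumes 1 roll
Frame 5 starts at roll index 7: roll=10 (strike), consumes 1 roll
Frame 6 starts at roll index 8: rolls=0,10 (sum=10), consumes 2 rolls
Frame 7 starts at roll index 10: rolls=6,4 (sum=10), consumes 2 rolls
Frame 8 starts at roll index 12: rolls=7,3 (sum=10), consumes 2 rolls
Frame 9 starts at roll index 14: roll=10 (strike), consumes 1 roll
Frame 10 starts at roll index 15: 3 remaining rolls

Answer: 0 2 4 6 7 8 10 12 14 15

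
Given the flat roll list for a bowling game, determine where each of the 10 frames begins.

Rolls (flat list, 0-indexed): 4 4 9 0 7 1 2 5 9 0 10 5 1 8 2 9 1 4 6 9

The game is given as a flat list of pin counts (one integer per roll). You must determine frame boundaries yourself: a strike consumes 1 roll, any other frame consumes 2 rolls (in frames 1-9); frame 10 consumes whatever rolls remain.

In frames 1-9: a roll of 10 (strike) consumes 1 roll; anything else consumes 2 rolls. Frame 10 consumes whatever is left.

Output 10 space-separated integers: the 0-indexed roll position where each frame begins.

Frame 1 starts at roll index 0: rolls=4,4 (sum=8), consumes 2 rolls
Frame 2 starts at roll index 2: rolls=9,0 (sum=9), consumes 2 rolls
Frame 3 starts at roll index 4: rolls=7,1 (sum=8), consumes 2 rolls
Frame 4 starts at roll index 6: rolls=2,5 (sum=7), consumes 2 rolls
Frame 5 starts at roll index 8: rolls=9,0 (sum=9), consumes 2 rolls
Frame 6 starts at roll index 10: roll=10 (strike), consumes 1 roll
Frame 7 starts at roll index 11: rolls=5,1 (sum=6), consumes 2 rolls
Frame 8 starts at roll index 13: rolls=8,2 (sum=10), consumes 2 rolls
Frame 9 starts at roll index 15: rolls=9,1 (sum=10), consumes 2 rolls
Frame 10 starts at roll index 17: 3 remaining rolls

Answer: 0 2 4 6 8 10 11 13 15 17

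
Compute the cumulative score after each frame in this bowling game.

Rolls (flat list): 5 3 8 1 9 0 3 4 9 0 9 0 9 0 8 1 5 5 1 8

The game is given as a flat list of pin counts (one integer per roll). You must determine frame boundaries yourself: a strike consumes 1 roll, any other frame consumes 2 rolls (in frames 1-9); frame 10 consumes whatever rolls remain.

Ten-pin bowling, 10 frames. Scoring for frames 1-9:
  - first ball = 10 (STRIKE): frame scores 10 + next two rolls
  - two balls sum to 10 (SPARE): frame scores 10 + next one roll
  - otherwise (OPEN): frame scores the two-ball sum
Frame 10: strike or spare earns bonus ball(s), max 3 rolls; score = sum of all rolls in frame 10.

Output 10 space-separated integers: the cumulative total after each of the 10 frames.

Frame 1: OPEN (5+3=8). Cumulative: 8
Frame 2: OPEN (8+1=9). Cumulative: 17
Frame 3: OPEN (9+0=9). Cumulative: 26
Frame 4: OPEN (3+4=7). Cumulative: 33
Frame 5: OPEN (9+0=9). Cumulative: 42
Frame 6: OPEN (9+0=9). Cumulative: 51
Frame 7: OPEN (9+0=9). Cumulative: 60
Frame 8: OPEN (8+1=9). Cumulative: 69
Frame 9: SPARE (5+5=10). 10 + next roll (1) = 11. Cumulative: 80
Frame 10: OPEN. Sum of all frame-10 rolls (1+8) = 9. Cumulative: 89

Answer: 8 17 26 33 42 51 60 69 80 89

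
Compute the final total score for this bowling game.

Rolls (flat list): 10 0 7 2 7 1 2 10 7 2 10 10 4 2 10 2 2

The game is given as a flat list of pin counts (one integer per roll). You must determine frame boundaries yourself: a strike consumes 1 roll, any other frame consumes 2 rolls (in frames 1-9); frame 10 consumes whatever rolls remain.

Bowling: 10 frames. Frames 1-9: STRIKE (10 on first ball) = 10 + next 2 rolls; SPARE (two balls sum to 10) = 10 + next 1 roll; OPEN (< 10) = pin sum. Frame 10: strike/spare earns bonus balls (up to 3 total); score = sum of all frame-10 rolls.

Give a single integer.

Answer: 124

Derivation:
Frame 1: STRIKE. 10 + next two rolls (0+7) = 17. Cumulative: 17
Frame 2: OPEN (0+7=7). Cumulative: 24
Frame 3: OPEN (2+7=9). Cumulative: 33
Frame 4: OPEN (1+2=3). Cumulative: 36
Frame 5: STRIKE. 10 + next two rolls (7+2) = 19. Cumulative: 55
Frame 6: OPEN (7+2=9). Cumulative: 64
Frame 7: STRIKE. 10 + next two rolls (10+4) = 24. Cumulative: 88
Frame 8: STRIKE. 10 + next two rolls (4+2) = 16. Cumulative: 104
Frame 9: OPEN (4+2=6). Cumulative: 110
Frame 10: STRIKE. Sum of all frame-10 rolls (10+2+2) = 14. Cumulative: 124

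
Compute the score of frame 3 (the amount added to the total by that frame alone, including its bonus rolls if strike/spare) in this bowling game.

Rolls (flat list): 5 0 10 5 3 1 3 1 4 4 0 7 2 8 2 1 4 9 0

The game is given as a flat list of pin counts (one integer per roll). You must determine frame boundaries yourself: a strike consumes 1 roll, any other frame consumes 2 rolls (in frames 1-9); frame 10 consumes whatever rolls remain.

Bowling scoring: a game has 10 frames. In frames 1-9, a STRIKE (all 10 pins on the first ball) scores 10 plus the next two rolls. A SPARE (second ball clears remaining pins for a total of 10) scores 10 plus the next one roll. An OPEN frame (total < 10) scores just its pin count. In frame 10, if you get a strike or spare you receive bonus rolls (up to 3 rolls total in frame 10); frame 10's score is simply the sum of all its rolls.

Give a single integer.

Frame 1: OPEN (5+0=5). Cumulative: 5
Frame 2: STRIKE. 10 + next two rolls (5+3) = 18. Cumulative: 23
Frame 3: OPEN (5+3=8). Cumulative: 31
Frame 4: OPEN (1+3=4). Cumulative: 35
Frame 5: OPEN (1+4=5). Cumulative: 40

Answer: 8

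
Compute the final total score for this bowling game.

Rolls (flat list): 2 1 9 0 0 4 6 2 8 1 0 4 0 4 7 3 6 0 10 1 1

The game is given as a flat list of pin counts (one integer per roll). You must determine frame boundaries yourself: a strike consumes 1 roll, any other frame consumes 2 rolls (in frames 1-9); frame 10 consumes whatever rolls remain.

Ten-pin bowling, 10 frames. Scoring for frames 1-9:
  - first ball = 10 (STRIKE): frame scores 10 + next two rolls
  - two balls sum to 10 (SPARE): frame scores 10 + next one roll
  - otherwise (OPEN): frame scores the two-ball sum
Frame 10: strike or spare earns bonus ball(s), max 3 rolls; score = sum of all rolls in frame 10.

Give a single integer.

Answer: 75

Derivation:
Frame 1: OPEN (2+1=3). Cumulative: 3
Frame 2: OPEN (9+0=9). Cumulative: 12
Frame 3: OPEN (0+4=4). Cumulative: 16
Frame 4: OPEN (6+2=8). Cumulative: 24
Frame 5: OPEN (8+1=9). Cumulative: 33
Frame 6: OPEN (0+4=4). Cumulative: 37
Frame 7: OPEN (0+4=4). Cumulative: 41
Frame 8: SPARE (7+3=10). 10 + next roll (6) = 16. Cumulative: 57
Frame 9: OPEN (6+0=6). Cumulative: 63
Frame 10: STRIKE. Sum of all frame-10 rolls (10+1+1) = 12. Cumulative: 75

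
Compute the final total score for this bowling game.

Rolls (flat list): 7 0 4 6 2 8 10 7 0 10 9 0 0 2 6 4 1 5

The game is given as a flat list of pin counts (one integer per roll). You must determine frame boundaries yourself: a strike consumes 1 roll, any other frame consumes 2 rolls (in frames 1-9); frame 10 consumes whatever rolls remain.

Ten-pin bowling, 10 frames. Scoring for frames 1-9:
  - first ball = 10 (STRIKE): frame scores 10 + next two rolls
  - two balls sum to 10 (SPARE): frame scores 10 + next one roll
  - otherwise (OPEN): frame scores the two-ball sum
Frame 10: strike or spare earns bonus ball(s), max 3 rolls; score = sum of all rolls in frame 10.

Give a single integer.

Answer: 110

Derivation:
Frame 1: OPEN (7+0=7). Cumulative: 7
Frame 2: SPARE (4+6=10). 10 + next roll (2) = 12. Cumulative: 19
Frame 3: SPARE (2+8=10). 10 + next roll (10) = 20. Cumulative: 39
Frame 4: STRIKE. 10 + next two rolls (7+0) = 17. Cumulative: 56
Frame 5: OPEN (7+0=7). Cumulative: 63
Frame 6: STRIKE. 10 + next two rolls (9+0) = 19. Cumulative: 82
Frame 7: OPEN (9+0=9). Cumulative: 91
Frame 8: OPEN (0+2=2). Cumulative: 93
Frame 9: SPARE (6+4=10). 10 + next roll (1) = 11. Cumulative: 104
Frame 10: OPEN. Sum of all frame-10 rolls (1+5) = 6. Cumulative: 110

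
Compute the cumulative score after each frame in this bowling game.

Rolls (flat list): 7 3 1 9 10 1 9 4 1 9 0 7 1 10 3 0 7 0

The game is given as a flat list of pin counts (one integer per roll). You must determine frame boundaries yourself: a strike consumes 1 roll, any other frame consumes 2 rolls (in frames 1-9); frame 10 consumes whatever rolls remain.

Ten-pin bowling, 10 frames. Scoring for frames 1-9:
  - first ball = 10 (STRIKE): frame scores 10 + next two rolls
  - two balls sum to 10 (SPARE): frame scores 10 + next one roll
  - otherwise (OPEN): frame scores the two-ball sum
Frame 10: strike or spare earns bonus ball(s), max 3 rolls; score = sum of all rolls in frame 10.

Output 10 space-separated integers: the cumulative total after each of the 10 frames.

Frame 1: SPARE (7+3=10). 10 + next roll (1) = 11. Cumulative: 11
Frame 2: SPARE (1+9=10). 10 + next roll (10) = 20. Cumulative: 31
Frame 3: STRIKE. 10 + next two rolls (1+9) = 20. Cumulative: 51
Frame 4: SPARE (1+9=10). 10 + next roll (4) = 14. Cumulative: 65
Frame 5: OPEN (4+1=5). Cumulative: 70
Frame 6: OPEN (9+0=9). Cumulative: 79
Frame 7: OPEN (7+1=8). Cumulative: 87
Frame 8: STRIKE. 10 + next two rolls (3+0) = 13. Cumulative: 100
Frame 9: OPEN (3+0=3). Cumulative: 103
Frame 10: OPEN. Sum of all frame-10 rolls (7+0) = 7. Cumulative: 110

Answer: 11 31 51 65 70 79 87 100 103 110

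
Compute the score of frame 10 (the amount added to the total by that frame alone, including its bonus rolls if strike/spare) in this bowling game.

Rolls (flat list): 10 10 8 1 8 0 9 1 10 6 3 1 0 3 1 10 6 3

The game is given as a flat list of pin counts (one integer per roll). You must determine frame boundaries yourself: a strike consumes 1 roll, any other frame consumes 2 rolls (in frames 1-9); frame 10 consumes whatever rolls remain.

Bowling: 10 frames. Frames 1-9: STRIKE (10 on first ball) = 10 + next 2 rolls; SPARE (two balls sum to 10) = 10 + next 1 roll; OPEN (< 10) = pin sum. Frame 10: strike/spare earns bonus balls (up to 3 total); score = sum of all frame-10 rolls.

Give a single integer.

Frame 1: STRIKE. 10 + next two rolls (10+8) = 28. Cumulative: 28
Frame 2: STRIKE. 10 + next two rolls (8+1) = 19. Cumulative: 47
Frame 3: OPEN (8+1=9). Cumulative: 56
Frame 4: OPEN (8+0=8). Cumulative: 64
Frame 5: SPARE (9+1=10). 10 + next roll (10) = 20. Cumulative: 84
Frame 6: STRIKE. 10 + next two rolls (6+3) = 19. Cumulative: 103
Frame 7: OPEN (6+3=9). Cumulative: 112
Frame 8: OPEN (1+0=1). Cumulative: 113
Frame 9: OPEN (3+1=4). Cumulative: 117
Frame 10: STRIKE. Sum of all frame-10 rolls (10+6+3) = 19. Cumulative: 136

Answer: 19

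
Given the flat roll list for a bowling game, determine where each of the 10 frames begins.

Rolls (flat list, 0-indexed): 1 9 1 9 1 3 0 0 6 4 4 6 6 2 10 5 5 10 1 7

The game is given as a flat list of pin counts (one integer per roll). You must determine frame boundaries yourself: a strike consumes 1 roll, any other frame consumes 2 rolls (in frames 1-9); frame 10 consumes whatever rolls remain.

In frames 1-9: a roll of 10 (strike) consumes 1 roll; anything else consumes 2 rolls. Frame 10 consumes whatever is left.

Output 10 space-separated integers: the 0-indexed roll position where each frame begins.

Answer: 0 2 4 6 8 10 12 14 15 17

Derivation:
Frame 1 starts at roll index 0: rolls=1,9 (sum=10), consumes 2 rolls
Frame 2 starts at roll index 2: rolls=1,9 (sum=10), consumes 2 rolls
Frame 3 starts at roll index 4: rolls=1,3 (sum=4), consumes 2 rolls
Frame 4 starts at roll index 6: rolls=0,0 (sum=0), consumes 2 rolls
Frame 5 starts at roll index 8: rolls=6,4 (sum=10), consumes 2 rolls
Frame 6 starts at roll index 10: rolls=4,6 (sum=10), consumes 2 rolls
Frame 7 starts at roll index 12: rolls=6,2 (sum=8), consumes 2 rolls
Frame 8 starts at roll index 14: roll=10 (strike), consumes 1 roll
Frame 9 starts at roll index 15: rolls=5,5 (sum=10), consumes 2 rolls
Frame 10 starts at roll index 17: 3 remaining rolls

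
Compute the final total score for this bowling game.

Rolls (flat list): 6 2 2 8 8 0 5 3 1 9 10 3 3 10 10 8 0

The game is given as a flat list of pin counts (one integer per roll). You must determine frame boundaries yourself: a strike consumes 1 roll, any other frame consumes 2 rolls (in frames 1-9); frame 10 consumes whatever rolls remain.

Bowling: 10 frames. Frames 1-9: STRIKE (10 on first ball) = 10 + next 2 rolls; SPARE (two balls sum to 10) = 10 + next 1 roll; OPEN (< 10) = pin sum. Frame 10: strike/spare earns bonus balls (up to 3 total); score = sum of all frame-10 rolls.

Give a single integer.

Answer: 138

Derivation:
Frame 1: OPEN (6+2=8). Cumulative: 8
Frame 2: SPARE (2+8=10). 10 + next roll (8) = 18. Cumulative: 26
Frame 3: OPEN (8+0=8). Cumulative: 34
Frame 4: OPEN (5+3=8). Cumulative: 42
Frame 5: SPARE (1+9=10). 10 + next roll (10) = 20. Cumulative: 62
Frame 6: STRIKE. 10 + next two rolls (3+3) = 16. Cumulative: 78
Frame 7: OPEN (3+3=6). Cumulative: 84
Frame 8: STRIKE. 10 + next two rolls (10+8) = 28. Cumulative: 112
Frame 9: STRIKE. 10 + next two rolls (8+0) = 18. Cumulative: 130
Frame 10: OPEN. Sum of all frame-10 rolls (8+0) = 8. Cumulative: 138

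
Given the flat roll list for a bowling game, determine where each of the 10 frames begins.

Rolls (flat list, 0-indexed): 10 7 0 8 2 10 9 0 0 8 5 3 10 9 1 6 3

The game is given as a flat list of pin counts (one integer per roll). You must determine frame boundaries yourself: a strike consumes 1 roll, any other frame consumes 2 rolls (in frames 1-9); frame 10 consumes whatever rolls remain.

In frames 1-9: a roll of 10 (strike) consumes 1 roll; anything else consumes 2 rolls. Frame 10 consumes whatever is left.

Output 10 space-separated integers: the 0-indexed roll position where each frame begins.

Answer: 0 1 3 5 6 8 10 12 13 15

Derivation:
Frame 1 starts at roll index 0: roll=10 (strike), consumes 1 roll
Frame 2 starts at roll index 1: rolls=7,0 (sum=7), consumes 2 rolls
Frame 3 starts at roll index 3: rolls=8,2 (sum=10), consumes 2 rolls
Frame 4 starts at roll index 5: roll=10 (strike), consumes 1 roll
Frame 5 starts at roll index 6: rolls=9,0 (sum=9), consumes 2 rolls
Frame 6 starts at roll index 8: rolls=0,8 (sum=8), consumes 2 rolls
Frame 7 starts at roll index 10: rolls=5,3 (sum=8), consumes 2 rolls
Frame 8 starts at roll index 12: roll=10 (strike), consumes 1 roll
Frame 9 starts at roll index 13: rolls=9,1 (sum=10), consumes 2 rolls
Frame 10 starts at roll index 15: 2 remaining rolls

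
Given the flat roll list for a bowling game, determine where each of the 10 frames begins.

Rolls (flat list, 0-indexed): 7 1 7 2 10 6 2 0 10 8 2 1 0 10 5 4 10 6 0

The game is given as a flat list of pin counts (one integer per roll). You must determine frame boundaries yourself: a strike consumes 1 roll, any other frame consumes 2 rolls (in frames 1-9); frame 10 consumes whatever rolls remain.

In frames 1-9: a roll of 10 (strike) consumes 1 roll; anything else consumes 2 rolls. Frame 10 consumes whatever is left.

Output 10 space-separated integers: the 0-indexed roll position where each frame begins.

Frame 1 starts at roll index 0: rolls=7,1 (sum=8), consumes 2 rolls
Frame 2 starts at roll index 2: rolls=7,2 (sum=9), consumes 2 rolls
Frame 3 starts at roll index 4: roll=10 (strike), consumes 1 roll
Frame 4 starts at roll index 5: rolls=6,2 (sum=8), consumes 2 rolls
Frame 5 starts at roll index 7: rolls=0,10 (sum=10), consumes 2 rolls
Frame 6 starts at roll index 9: rolls=8,2 (sum=10), consumes 2 rolls
Frame 7 starts at roll index 11: rolls=1,0 (sum=1), consumes 2 rolls
Frame 8 starts at roll index 13: roll=10 (strike), consumes 1 roll
Frame 9 starts at roll index 14: rolls=5,4 (sum=9), consumes 2 rolls
Frame 10 starts at roll index 16: 3 remaining rolls

Answer: 0 2 4 5 7 9 11 13 14 16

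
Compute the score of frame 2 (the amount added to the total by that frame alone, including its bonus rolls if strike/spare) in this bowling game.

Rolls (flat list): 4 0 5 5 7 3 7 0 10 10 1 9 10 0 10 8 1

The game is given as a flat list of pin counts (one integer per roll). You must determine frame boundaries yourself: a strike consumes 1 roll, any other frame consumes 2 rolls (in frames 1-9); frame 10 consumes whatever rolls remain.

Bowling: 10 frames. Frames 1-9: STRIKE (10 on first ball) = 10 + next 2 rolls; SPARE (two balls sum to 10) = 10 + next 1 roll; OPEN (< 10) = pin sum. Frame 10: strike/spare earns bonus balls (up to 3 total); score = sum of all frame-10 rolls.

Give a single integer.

Answer: 17

Derivation:
Frame 1: OPEN (4+0=4). Cumulative: 4
Frame 2: SPARE (5+5=10). 10 + next roll (7) = 17. Cumulative: 21
Frame 3: SPARE (7+3=10). 10 + next roll (7) = 17. Cumulative: 38
Frame 4: OPEN (7+0=7). Cumulative: 45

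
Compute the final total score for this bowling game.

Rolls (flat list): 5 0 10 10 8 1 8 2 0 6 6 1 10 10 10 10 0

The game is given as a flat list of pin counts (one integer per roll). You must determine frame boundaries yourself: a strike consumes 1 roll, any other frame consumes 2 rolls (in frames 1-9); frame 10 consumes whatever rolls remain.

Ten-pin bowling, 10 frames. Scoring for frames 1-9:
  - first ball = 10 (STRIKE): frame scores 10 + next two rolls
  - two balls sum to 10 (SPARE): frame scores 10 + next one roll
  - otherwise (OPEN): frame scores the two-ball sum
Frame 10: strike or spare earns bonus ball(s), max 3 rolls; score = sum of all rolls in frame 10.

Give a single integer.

Answer: 164

Derivation:
Frame 1: OPEN (5+0=5). Cumulative: 5
Frame 2: STRIKE. 10 + next two rolls (10+8) = 28. Cumulative: 33
Frame 3: STRIKE. 10 + next two rolls (8+1) = 19. Cumulative: 52
Frame 4: OPEN (8+1=9). Cumulative: 61
Frame 5: SPARE (8+2=10). 10 + next roll (0) = 10. Cumulative: 71
Frame 6: OPEN (0+6=6). Cumulative: 77
Frame 7: OPEN (6+1=7). Cumulative: 84
Frame 8: STRIKE. 10 + next two rolls (10+10) = 30. Cumulative: 114
Frame 9: STRIKE. 10 + next two rolls (10+10) = 30. Cumulative: 144
Frame 10: STRIKE. Sum of all frame-10 rolls (10+10+0) = 20. Cumulative: 164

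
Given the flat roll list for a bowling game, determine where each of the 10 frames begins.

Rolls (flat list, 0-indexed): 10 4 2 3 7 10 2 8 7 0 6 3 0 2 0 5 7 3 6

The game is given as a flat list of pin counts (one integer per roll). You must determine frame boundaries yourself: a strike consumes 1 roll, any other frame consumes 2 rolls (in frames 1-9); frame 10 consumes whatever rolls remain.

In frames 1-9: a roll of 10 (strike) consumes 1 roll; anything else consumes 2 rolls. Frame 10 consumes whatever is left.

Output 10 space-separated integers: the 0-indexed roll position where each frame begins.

Frame 1 starts at roll index 0: roll=10 (strike), consumes 1 roll
Frame 2 starts at roll index 1: rolls=4,2 (sum=6), consumes 2 rolls
Frame 3 starts at roll index 3: rolls=3,7 (sum=10), consumes 2 rolls
Frame 4 starts at roll index 5: roll=10 (strike), consumes 1 roll
Frame 5 starts at roll index 6: rolls=2,8 (sum=10), consumes 2 rolls
Frame 6 starts at roll index 8: rolls=7,0 (sum=7), consumes 2 rolls
Frame 7 starts at roll index 10: rolls=6,3 (sum=9), consumes 2 rolls
Frame 8 starts at roll index 12: rolls=0,2 (sum=2), consumes 2 rolls
Frame 9 starts at roll index 14: rolls=0,5 (sum=5), consumes 2 rolls
Frame 10 starts at roll index 16: 3 remaining rolls

Answer: 0 1 3 5 6 8 10 12 14 16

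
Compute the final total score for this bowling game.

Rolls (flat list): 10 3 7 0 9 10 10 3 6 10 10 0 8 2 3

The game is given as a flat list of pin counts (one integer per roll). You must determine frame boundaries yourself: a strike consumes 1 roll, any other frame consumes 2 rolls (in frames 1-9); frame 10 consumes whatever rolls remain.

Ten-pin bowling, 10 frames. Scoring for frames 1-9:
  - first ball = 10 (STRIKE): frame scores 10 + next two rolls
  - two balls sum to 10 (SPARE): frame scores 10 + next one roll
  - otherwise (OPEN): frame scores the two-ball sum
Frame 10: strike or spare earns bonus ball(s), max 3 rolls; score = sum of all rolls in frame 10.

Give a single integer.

Answer: 141

Derivation:
Frame 1: STRIKE. 10 + next two rolls (3+7) = 20. Cumulative: 20
Frame 2: SPARE (3+7=10). 10 + next roll (0) = 10. Cumulative: 30
Frame 3: OPEN (0+9=9). Cumulative: 39
Frame 4: STRIKE. 10 + next two rolls (10+3) = 23. Cumulative: 62
Frame 5: STRIKE. 10 + next two rolls (3+6) = 19. Cumulative: 81
Frame 6: OPEN (3+6=9). Cumulative: 90
Frame 7: STRIKE. 10 + next two rolls (10+0) = 20. Cumulative: 110
Frame 8: STRIKE. 10 + next two rolls (0+8) = 18. Cumulative: 128
Frame 9: OPEN (0+8=8). Cumulative: 136
Frame 10: OPEN. Sum of all frame-10 rolls (2+3) = 5. Cumulative: 141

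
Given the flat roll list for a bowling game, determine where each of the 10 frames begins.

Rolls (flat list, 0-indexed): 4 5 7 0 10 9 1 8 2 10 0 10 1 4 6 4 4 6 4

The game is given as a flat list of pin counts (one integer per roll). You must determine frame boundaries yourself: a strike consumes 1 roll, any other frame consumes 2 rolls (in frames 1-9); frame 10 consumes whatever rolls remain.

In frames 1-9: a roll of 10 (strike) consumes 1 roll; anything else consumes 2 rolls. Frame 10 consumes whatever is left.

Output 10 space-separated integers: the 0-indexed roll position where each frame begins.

Frame 1 starts at roll index 0: rolls=4,5 (sum=9), consumes 2 rolls
Frame 2 starts at roll index 2: rolls=7,0 (sum=7), consumes 2 rolls
Frame 3 starts at roll index 4: roll=10 (strike), consumes 1 roll
Frame 4 starts at roll index 5: rolls=9,1 (sum=10), consumes 2 rolls
Frame 5 starts at roll index 7: rolls=8,2 (sum=10), consumes 2 rolls
Frame 6 starts at roll index 9: roll=10 (strike), consumes 1 roll
Frame 7 starts at roll index 10: rolls=0,10 (sum=10), consumes 2 rolls
Frame 8 starts at roll index 12: rolls=1,4 (sum=5), consumes 2 rolls
Frame 9 starts at roll index 14: rolls=6,4 (sum=10), consumes 2 rolls
Frame 10 starts at roll index 16: 3 remaining rolls

Answer: 0 2 4 5 7 9 10 12 14 16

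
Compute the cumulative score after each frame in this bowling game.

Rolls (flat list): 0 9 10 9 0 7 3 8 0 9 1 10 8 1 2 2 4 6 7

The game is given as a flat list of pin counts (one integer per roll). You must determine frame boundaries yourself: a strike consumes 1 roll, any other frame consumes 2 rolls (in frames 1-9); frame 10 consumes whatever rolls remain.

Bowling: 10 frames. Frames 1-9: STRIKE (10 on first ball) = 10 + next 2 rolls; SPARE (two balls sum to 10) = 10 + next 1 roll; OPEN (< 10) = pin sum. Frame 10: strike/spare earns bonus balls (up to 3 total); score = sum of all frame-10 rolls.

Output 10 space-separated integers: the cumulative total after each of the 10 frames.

Answer: 9 28 37 55 63 83 102 111 115 132

Derivation:
Frame 1: OPEN (0+9=9). Cumulative: 9
Frame 2: STRIKE. 10 + next two rolls (9+0) = 19. Cumulative: 28
Frame 3: OPEN (9+0=9). Cumulative: 37
Frame 4: SPARE (7+3=10). 10 + next roll (8) = 18. Cumulative: 55
Frame 5: OPEN (8+0=8). Cumulative: 63
Frame 6: SPARE (9+1=10). 10 + next roll (10) = 20. Cumulative: 83
Frame 7: STRIKE. 10 + next two rolls (8+1) = 19. Cumulative: 102
Frame 8: OPEN (8+1=9). Cumulative: 111
Frame 9: OPEN (2+2=4). Cumulative: 115
Frame 10: SPARE. Sum of all frame-10 rolls (4+6+7) = 17. Cumulative: 132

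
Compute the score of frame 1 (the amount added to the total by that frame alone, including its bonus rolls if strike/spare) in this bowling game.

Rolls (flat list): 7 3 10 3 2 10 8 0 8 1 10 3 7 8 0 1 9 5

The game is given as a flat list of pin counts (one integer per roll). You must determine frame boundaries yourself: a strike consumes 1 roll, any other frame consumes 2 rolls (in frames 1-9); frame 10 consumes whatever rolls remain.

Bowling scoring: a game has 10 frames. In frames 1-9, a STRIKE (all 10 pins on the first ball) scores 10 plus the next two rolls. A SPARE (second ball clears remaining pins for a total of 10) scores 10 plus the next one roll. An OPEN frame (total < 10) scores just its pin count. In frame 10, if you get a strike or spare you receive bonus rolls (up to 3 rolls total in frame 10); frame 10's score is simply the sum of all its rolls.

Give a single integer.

Frame 1: SPARE (7+3=10). 10 + next roll (10) = 20. Cumulative: 20
Frame 2: STRIKE. 10 + next two rolls (3+2) = 15. Cumulative: 35
Frame 3: OPEN (3+2=5). Cumulative: 40

Answer: 20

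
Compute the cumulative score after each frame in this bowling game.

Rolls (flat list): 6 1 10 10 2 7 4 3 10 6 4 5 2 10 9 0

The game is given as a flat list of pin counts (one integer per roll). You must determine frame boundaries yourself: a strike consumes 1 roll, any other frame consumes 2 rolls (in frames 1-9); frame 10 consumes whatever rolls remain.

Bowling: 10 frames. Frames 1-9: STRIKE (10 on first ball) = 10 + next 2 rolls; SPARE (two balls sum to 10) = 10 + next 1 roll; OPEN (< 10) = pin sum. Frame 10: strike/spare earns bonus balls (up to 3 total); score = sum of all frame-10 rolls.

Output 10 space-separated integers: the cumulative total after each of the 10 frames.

Frame 1: OPEN (6+1=7). Cumulative: 7
Frame 2: STRIKE. 10 + next two rolls (10+2) = 22. Cumulative: 29
Frame 3: STRIKE. 10 + next two rolls (2+7) = 19. Cumulative: 48
Frame 4: OPEN (2+7=9). Cumulative: 57
Frame 5: OPEN (4+3=7). Cumulative: 64
Frame 6: STRIKE. 10 + next two rolls (6+4) = 20. Cumulative: 84
Frame 7: SPARE (6+4=10). 10 + next roll (5) = 15. Cumulative: 99
Frame 8: OPEN (5+2=7). Cumulative: 106
Frame 9: STRIKE. 10 + next two rolls (9+0) = 19. Cumulative: 125
Frame 10: OPEN. Sum of all frame-10 rolls (9+0) = 9. Cumulative: 134

Answer: 7 29 48 57 64 84 99 106 125 134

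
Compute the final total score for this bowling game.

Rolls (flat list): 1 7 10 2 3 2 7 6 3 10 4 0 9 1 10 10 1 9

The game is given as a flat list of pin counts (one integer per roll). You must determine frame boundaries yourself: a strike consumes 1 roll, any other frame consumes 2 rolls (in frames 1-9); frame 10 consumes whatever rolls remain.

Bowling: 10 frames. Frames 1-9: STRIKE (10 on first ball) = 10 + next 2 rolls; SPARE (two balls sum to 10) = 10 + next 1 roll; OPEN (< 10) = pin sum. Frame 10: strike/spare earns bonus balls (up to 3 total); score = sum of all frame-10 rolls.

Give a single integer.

Frame 1: OPEN (1+7=8). Cumulative: 8
Frame 2: STRIKE. 10 + next two rolls (2+3) = 15. Cumulative: 23
Frame 3: OPEN (2+3=5). Cumulative: 28
Frame 4: OPEN (2+7=9). Cumulative: 37
Frame 5: OPEN (6+3=9). Cumulative: 46
Frame 6: STRIKE. 10 + next two rolls (4+0) = 14. Cumulative: 60
Frame 7: OPEN (4+0=4). Cumulative: 64
Frame 8: SPARE (9+1=10). 10 + next roll (10) = 20. Cumulative: 84
Frame 9: STRIKE. 10 + next two rolls (10+1) = 21. Cumulative: 105
Frame 10: STRIKE. Sum of all frame-10 rolls (10+1+9) = 20. Cumulative: 125

Answer: 125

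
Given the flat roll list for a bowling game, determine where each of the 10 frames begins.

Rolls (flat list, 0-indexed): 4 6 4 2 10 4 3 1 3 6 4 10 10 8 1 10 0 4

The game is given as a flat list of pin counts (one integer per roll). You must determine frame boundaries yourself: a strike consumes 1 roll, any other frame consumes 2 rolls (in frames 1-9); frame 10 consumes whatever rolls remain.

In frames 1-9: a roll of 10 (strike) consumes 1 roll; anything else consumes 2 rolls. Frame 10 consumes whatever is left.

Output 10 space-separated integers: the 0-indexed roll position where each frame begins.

Answer: 0 2 4 5 7 9 11 12 13 15

Derivation:
Frame 1 starts at roll index 0: rolls=4,6 (sum=10), consumes 2 rolls
Frame 2 starts at roll index 2: rolls=4,2 (sum=6), consumes 2 rolls
Frame 3 starts at roll index 4: roll=10 (strike), consumes 1 roll
Frame 4 starts at roll index 5: rolls=4,3 (sum=7), consumes 2 rolls
Frame 5 starts at roll index 7: rolls=1,3 (sum=4), consumes 2 rolls
Frame 6 starts at roll index 9: rolls=6,4 (sum=10), consumes 2 rolls
Frame 7 starts at roll index 11: roll=10 (strike), consumes 1 roll
Frame 8 starts at roll index 12: roll=10 (strike), consumes 1 roll
Frame 9 starts at roll index 13: rolls=8,1 (sum=9), consumes 2 rolls
Frame 10 starts at roll index 15: 3 remaining rolls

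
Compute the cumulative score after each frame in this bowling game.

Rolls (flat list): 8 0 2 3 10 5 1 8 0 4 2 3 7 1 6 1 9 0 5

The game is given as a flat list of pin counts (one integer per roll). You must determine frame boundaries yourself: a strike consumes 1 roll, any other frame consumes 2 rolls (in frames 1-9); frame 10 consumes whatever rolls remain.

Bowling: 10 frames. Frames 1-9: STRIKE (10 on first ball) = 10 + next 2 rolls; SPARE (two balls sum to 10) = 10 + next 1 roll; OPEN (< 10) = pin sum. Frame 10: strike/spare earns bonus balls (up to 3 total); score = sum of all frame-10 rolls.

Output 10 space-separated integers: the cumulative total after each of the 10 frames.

Answer: 8 13 29 35 43 49 60 67 77 82

Derivation:
Frame 1: OPEN (8+0=8). Cumulative: 8
Frame 2: OPEN (2+3=5). Cumulative: 13
Frame 3: STRIKE. 10 + next two rolls (5+1) = 16. Cumulative: 29
Frame 4: OPEN (5+1=6). Cumulative: 35
Frame 5: OPEN (8+0=8). Cumulative: 43
Frame 6: OPEN (4+2=6). Cumulative: 49
Frame 7: SPARE (3+7=10). 10 + next roll (1) = 11. Cumulative: 60
Frame 8: OPEN (1+6=7). Cumulative: 67
Frame 9: SPARE (1+9=10). 10 + next roll (0) = 10. Cumulative: 77
Frame 10: OPEN. Sum of all frame-10 rolls (0+5) = 5. Cumulative: 82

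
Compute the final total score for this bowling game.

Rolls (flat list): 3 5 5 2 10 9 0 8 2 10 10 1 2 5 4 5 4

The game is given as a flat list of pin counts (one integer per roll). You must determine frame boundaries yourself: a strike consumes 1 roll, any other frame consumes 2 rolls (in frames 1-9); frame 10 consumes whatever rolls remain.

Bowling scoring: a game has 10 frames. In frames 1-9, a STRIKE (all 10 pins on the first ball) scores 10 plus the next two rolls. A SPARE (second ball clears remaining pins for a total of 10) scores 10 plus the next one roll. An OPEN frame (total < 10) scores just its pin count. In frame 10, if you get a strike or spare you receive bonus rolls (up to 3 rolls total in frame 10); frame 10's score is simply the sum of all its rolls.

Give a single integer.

Answer: 118

Derivation:
Frame 1: OPEN (3+5=8). Cumulative: 8
Frame 2: OPEN (5+2=7). Cumulative: 15
Frame 3: STRIKE. 10 + next two rolls (9+0) = 19. Cumulative: 34
Frame 4: OPEN (9+0=9). Cumulative: 43
Frame 5: SPARE (8+2=10). 10 + next roll (10) = 20. Cumulative: 63
Frame 6: STRIKE. 10 + next two rolls (10+1) = 21. Cumulative: 84
Frame 7: STRIKE. 10 + next two rolls (1+2) = 13. Cumulative: 97
Frame 8: OPEN (1+2=3). Cumulative: 100
Frame 9: OPEN (5+4=9). Cumulative: 109
Frame 10: OPEN. Sum of all frame-10 rolls (5+4) = 9. Cumulative: 118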